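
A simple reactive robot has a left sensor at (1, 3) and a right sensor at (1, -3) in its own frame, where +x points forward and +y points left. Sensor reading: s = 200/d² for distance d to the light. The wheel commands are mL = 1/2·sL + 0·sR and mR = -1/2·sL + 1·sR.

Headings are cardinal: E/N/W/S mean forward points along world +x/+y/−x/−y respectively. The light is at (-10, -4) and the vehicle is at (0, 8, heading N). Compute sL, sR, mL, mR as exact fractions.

100/109 100/169 50/109 2450/18421

left sensor world pos  = (-3, 9); dL² = 218
right sensor world pos = (3, 9); dR² = 338
sL = 200/218 = 100/109
sR = 200/338 = 100/169
mL = 1/2·sL + 0·sR = 50/109
mR = -1/2·sL + 1·sR = 2450/18421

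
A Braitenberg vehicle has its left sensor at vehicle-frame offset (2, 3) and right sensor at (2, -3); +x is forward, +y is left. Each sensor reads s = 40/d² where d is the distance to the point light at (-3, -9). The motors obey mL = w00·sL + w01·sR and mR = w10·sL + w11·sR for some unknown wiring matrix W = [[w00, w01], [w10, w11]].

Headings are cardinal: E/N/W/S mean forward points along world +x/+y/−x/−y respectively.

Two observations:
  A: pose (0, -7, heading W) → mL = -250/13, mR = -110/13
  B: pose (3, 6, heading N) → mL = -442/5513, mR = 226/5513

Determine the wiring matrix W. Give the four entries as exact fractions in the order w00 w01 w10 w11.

obs A: pose=(0,-7,W) → sL=20, sR=20/13, mL=-250/13, mR=-110/13
obs B: pose=(3,6,N) → sL=20/149, sR=4/37, mL=-442/5513, mR=226/5513
sensor matrix S = [[20, 20/13], [20/149, 4/37]]; det S = 140160/71669
solve [mL_A; mL_B] = S·[w00; w01] and [mR_A; mR_B] = S·[w10; w11]:
  w00 = -1, w01 = 1/2, w10 = -1/2, w11 = 1

-1 1/2 -1/2 1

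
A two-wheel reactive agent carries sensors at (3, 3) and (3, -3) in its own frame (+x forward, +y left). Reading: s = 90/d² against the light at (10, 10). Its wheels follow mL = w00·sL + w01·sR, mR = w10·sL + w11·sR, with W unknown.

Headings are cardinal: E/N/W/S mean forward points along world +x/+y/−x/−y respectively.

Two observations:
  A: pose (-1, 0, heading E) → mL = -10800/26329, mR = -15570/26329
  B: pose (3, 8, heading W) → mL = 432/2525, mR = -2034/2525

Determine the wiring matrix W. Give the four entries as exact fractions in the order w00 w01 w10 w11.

-1 1 -1/2 -1/2

obs A: pose=(-1,0,E) → sL=90/113, sR=90/233, mL=-10800/26329, mR=-15570/26329
obs B: pose=(3,8,W) → sL=18/25, sR=90/101, mL=432/2525, mR=-2034/2525
sensor matrix S = [[90/113, 90/233], [18/25, 90/101]]; det S = 5738688/13296145
solve [mL_A; mL_B] = S·[w00; w01] and [mR_A; mR_B] = S·[w10; w11]:
  w00 = -1, w01 = 1, w10 = -1/2, w11 = -1/2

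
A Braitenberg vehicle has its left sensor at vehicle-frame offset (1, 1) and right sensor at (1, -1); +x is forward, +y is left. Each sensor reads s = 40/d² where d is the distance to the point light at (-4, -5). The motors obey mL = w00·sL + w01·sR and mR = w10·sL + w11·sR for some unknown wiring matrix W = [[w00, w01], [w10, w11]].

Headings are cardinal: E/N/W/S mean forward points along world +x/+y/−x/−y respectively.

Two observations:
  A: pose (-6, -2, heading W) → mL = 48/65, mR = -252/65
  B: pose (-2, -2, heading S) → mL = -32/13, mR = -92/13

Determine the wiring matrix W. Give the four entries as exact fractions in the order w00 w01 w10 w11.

1/2 -1/2 -1 -1/2

obs A: pose=(-6,-2,W) → sL=40/13, sR=8/5, mL=48/65, mR=-252/65
obs B: pose=(-2,-2,S) → sL=40/13, sR=8, mL=-32/13, mR=-92/13
sensor matrix S = [[40/13, 8/5], [40/13, 8]]; det S = 256/13
solve [mL_A; mL_B] = S·[w00; w01] and [mR_A; mR_B] = S·[w10; w11]:
  w00 = 1/2, w01 = -1/2, w10 = -1, w11 = -1/2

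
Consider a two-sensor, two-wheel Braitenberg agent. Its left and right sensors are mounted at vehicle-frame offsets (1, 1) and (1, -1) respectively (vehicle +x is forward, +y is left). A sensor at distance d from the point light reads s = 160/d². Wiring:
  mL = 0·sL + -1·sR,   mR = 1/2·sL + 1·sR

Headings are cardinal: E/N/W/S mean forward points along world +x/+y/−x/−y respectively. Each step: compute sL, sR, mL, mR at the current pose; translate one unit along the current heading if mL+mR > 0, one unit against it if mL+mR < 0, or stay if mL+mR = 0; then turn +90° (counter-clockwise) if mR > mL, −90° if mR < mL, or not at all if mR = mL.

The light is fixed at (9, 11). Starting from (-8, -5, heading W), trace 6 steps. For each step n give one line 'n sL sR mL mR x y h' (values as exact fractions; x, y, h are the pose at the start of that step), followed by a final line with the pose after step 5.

n=0: pose=(-8,-5,W); sL=160/613, sR=160/549; mL=-160/549, mR=142000/336537; mL+mR=80/613 → advance +1; mR−mL=240080/336537 → turn +1·90°
n=1: pose=(-9,-5,S); sL=80/289, sR=16/65; mL=-16/65, mR=7224/18785; mL+mR=40/289 → advance +1; mR−mL=11848/18785 → turn +1·90°
n=2: pose=(-9,-6,E); sL=32/109, sR=160/613; mL=-160/613, mR=27248/66817; mL+mR=16/109 → advance +1; mR−mL=44688/66817 → turn +1·90°
n=3: pose=(-8,-6,N); sL=8/29, sR=5/16; mL=-5/16, mR=209/464; mL+mR=4/29 → advance +1; mR−mL=177/232 → turn +1·90°
n=4: pose=(-8,-5,W); sL=160/613, sR=160/549; mL=-160/549, mR=142000/336537; mL+mR=80/613 → advance +1; mR−mL=240080/336537 → turn +1·90°
n=5: pose=(-9,-5,S); sL=80/289, sR=16/65; mL=-16/65, mR=7224/18785; mL+mR=40/289 → advance +1; mR−mL=11848/18785 → turn +1·90°

0 160/613 160/549 -160/549 142000/336537 -8 -5 W
1 80/289 16/65 -16/65 7224/18785 -9 -5 S
2 32/109 160/613 -160/613 27248/66817 -9 -6 E
3 8/29 5/16 -5/16 209/464 -8 -6 N
4 160/613 160/549 -160/549 142000/336537 -8 -5 W
5 80/289 16/65 -16/65 7224/18785 -9 -5 S
final -9 -6 E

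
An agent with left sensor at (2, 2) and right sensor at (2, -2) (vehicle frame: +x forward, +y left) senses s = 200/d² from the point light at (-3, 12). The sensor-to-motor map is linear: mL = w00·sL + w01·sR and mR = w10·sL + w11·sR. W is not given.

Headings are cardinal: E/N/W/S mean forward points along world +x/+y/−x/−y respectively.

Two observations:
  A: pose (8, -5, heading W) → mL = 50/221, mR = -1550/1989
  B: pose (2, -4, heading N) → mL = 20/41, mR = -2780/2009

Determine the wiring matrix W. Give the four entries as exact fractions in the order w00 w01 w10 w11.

1/2 0 -1 -1/2

obs A: pose=(8,-5,W) → sL=100/221, sR=100/153, mL=50/221, mR=-1550/1989
obs B: pose=(2,-4,N) → sL=40/41, sR=40/49, mL=20/41, mR=-2780/2009
sensor matrix S = [[100/221, 100/153], [40/41, 40/49]]; det S = -1072000/3995901
solve [mL_A; mL_B] = S·[w00; w01] and [mR_A; mR_B] = S·[w10; w11]:
  w00 = 1/2, w01 = 0, w10 = -1, w11 = -1/2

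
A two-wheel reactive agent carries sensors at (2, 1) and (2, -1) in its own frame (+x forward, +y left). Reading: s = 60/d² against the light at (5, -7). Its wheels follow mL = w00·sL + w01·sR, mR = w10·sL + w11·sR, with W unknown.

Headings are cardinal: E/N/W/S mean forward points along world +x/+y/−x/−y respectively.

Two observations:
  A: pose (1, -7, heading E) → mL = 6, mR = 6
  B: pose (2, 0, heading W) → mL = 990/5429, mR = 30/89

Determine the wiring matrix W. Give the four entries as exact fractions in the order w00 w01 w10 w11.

obs A: pose=(1,-7,E) → sL=12, sR=12, mL=6, mR=6
obs B: pose=(2,0,W) → sL=60/61, sR=60/89, mL=990/5429, mR=30/89
sensor matrix S = [[12, 12], [60/61, 60/89]]; det S = -20160/5429
solve [mL_A; mL_B] = S·[w00; w01] and [mR_A; mR_B] = S·[w10; w11]:
  w00 = -1/2, w01 = 1, w10 = 0, w11 = 1/2

-1/2 1 0 1/2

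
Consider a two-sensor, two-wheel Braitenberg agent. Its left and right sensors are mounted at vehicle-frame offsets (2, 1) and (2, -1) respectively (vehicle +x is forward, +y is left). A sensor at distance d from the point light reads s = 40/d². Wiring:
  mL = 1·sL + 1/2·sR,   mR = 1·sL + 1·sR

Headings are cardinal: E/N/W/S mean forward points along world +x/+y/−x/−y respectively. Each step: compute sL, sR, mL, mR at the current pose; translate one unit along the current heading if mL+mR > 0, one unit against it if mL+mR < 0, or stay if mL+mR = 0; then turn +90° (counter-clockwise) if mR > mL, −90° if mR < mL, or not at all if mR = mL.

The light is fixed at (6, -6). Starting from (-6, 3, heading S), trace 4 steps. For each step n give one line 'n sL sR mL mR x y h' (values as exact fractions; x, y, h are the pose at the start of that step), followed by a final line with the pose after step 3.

0 4/17 20/109 606/1853 776/1853 -6 3 S
1 40/181 40/149 9580/26969 13200/26969 -6 2 E
2 10/61 1/5 161/610 111/305 -5 2 N
3 40/233 40/269 15420/62677 20080/62677 -5 3 W
final -6 3 S

n=0: pose=(-6,3,S); sL=4/17, sR=20/109; mL=606/1853, mR=776/1853; mL+mR=1382/1853 → advance +1; mR−mL=10/109 → turn +1·90°
n=1: pose=(-6,2,E); sL=40/181, sR=40/149; mL=9580/26969, mR=13200/26969; mL+mR=22780/26969 → advance +1; mR−mL=20/149 → turn +1·90°
n=2: pose=(-5,2,N); sL=10/61, sR=1/5; mL=161/610, mR=111/305; mL+mR=383/610 → advance +1; mR−mL=1/10 → turn +1·90°
n=3: pose=(-5,3,W); sL=40/233, sR=40/269; mL=15420/62677, mR=20080/62677; mL+mR=35500/62677 → advance +1; mR−mL=20/269 → turn +1·90°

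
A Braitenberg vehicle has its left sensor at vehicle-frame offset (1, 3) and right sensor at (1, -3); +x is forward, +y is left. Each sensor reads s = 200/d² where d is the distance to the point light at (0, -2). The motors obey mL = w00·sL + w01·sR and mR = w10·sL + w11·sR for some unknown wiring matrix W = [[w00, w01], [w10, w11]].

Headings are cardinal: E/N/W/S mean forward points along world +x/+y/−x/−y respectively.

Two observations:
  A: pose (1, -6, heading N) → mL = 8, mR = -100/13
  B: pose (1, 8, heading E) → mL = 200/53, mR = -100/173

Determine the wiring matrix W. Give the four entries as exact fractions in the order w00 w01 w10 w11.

obs A: pose=(1,-6,N) → sL=200/13, sR=8, mL=8, mR=-100/13
obs B: pose=(1,8,E) → sL=200/173, sR=200/53, mL=200/53, mR=-100/173
sensor matrix S = [[200/13, 8], [200/173, 200/53]]; det S = 5817600/119197
solve [mL_A; mL_B] = S·[w00; w01] and [mR_A; mR_B] = S·[w10; w11]:
  w00 = 0, w01 = 1, w10 = -1/2, w11 = 0

0 1 -1/2 0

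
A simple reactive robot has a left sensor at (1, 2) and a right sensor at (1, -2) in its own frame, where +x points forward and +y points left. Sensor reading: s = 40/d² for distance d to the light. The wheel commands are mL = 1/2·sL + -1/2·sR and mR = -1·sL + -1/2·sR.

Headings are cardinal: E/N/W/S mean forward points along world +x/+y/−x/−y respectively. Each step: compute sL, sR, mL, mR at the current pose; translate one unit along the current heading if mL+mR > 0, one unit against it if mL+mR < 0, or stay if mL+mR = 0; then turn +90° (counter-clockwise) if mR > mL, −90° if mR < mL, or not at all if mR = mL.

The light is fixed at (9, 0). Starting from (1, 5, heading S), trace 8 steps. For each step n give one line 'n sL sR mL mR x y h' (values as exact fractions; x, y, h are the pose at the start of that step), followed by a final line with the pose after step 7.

n=0: pose=(1,5,S); sL=10/13, sR=10/29; mL=80/377, mR=-355/377; mL+mR=-275/377 → advance -1; mR−mL=-15/13 → turn -1·90°
n=1: pose=(1,6,W); sL=40/97, sR=8/29; mL=192/2813, mR=-1548/2813; mL+mR=-1356/2813 → advance -1; mR−mL=-60/97 → turn -1·90°
n=2: pose=(2,6,N); sL=4/13, sR=20/37; mL=-56/481, mR=-278/481; mL+mR=-334/481 → advance -1; mR−mL=-6/13 → turn -1·90°
n=3: pose=(2,5,E); sL=8/17, sR=8/9; mL=-32/153, mR=-140/153; mL+mR=-172/153 → advance -1; mR−mL=-12/17 → turn -1·90°
n=4: pose=(1,5,S); sL=10/13, sR=10/29; mL=80/377, mR=-355/377; mL+mR=-275/377 → advance -1; mR−mL=-15/13 → turn -1·90°
n=5: pose=(1,6,W); sL=40/97, sR=8/29; mL=192/2813, mR=-1548/2813; mL+mR=-1356/2813 → advance -1; mR−mL=-60/97 → turn -1·90°
n=6: pose=(2,6,N); sL=4/13, sR=20/37; mL=-56/481, mR=-278/481; mL+mR=-334/481 → advance -1; mR−mL=-6/13 → turn -1·90°
n=7: pose=(2,5,E); sL=8/17, sR=8/9; mL=-32/153, mR=-140/153; mL+mR=-172/153 → advance -1; mR−mL=-12/17 → turn -1·90°

0 10/13 10/29 80/377 -355/377 1 5 S
1 40/97 8/29 192/2813 -1548/2813 1 6 W
2 4/13 20/37 -56/481 -278/481 2 6 N
3 8/17 8/9 -32/153 -140/153 2 5 E
4 10/13 10/29 80/377 -355/377 1 5 S
5 40/97 8/29 192/2813 -1548/2813 1 6 W
6 4/13 20/37 -56/481 -278/481 2 6 N
7 8/17 8/9 -32/153 -140/153 2 5 E
final 1 5 S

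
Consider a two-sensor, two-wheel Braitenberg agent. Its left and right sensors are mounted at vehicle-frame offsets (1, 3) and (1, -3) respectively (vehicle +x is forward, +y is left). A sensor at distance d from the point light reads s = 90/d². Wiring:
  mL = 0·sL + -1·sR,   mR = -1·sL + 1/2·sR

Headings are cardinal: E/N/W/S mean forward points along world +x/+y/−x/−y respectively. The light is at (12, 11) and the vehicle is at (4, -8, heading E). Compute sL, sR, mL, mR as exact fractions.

18/61 90/533 -90/533 -6849/32513

left sensor world pos  = (5, -5); dL² = 305
right sensor world pos = (5, -11); dR² = 533
sL = 90/305 = 18/61
sR = 90/533 = 90/533
mL = 0·sL + -1·sR = -90/533
mR = -1·sL + 1/2·sR = -6849/32513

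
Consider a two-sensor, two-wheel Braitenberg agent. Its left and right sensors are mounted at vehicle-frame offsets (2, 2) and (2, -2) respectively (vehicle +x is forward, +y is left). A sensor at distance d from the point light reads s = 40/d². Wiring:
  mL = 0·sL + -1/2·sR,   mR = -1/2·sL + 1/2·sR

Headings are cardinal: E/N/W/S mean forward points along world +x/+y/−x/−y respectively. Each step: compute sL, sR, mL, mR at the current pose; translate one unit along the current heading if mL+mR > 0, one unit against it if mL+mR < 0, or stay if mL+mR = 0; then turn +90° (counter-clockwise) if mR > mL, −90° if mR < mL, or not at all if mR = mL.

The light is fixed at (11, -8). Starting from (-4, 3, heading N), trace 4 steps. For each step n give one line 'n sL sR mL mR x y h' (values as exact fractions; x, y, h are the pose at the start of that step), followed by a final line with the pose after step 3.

0 20/229 20/169 -10/169 600/38701 -4 3 N
1 40/353 40/433 -20/433 -1600/152849 -4 2 W
2 5/26 1/8 -1/16 -7/208 -3 2 S
3 40/313 8/45 -4/45 352/14085 -3 3 E
final -4 3 N

n=0: pose=(-4,3,N); sL=20/229, sR=20/169; mL=-10/169, mR=600/38701; mL+mR=-10/229 → advance -1; mR−mL=2890/38701 → turn +1·90°
n=1: pose=(-4,2,W); sL=40/353, sR=40/433; mL=-20/433, mR=-1600/152849; mL+mR=-20/353 → advance -1; mR−mL=5460/152849 → turn +1·90°
n=2: pose=(-3,2,S); sL=5/26, sR=1/8; mL=-1/16, mR=-7/208; mL+mR=-5/52 → advance -1; mR−mL=3/104 → turn +1·90°
n=3: pose=(-3,3,E); sL=40/313, sR=8/45; mL=-4/45, mR=352/14085; mL+mR=-20/313 → advance -1; mR−mL=1604/14085 → turn +1·90°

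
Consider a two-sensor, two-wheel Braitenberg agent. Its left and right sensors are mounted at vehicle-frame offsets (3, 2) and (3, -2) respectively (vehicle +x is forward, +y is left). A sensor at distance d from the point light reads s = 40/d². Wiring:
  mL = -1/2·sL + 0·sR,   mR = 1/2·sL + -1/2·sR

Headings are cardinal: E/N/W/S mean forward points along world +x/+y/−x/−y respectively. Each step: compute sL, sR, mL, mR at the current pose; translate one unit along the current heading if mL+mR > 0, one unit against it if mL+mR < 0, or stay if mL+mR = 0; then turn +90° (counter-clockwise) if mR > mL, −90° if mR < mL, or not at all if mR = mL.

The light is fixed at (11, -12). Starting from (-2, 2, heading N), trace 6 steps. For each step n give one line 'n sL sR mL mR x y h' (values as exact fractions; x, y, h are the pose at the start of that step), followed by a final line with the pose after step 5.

n=0: pose=(-2,2,N); sL=20/257, sR=4/41; mL=-10/257, mR=-104/10537; mL+mR=-2/41 → advance -1; mR−mL=306/10537 → turn +1·90°
n=1: pose=(-2,1,W); sL=40/377, sR=40/481; mL=-20/377, mR=160/13949; mL+mR=-20/481 → advance -1; mR−mL=900/13949 → turn +1·90°
n=2: pose=(-1,1,S); sL=1/5, sR=5/37; mL=-1/10, mR=6/185; mL+mR=-5/74 → advance -1; mR−mL=49/370 → turn +1·90°
n=3: pose=(-1,2,E); sL=40/337, sR=8/45; mL=-20/337, mR=-448/15165; mL+mR=-4/45 → advance -1; mR−mL=452/15165 → turn +1·90°
n=4: pose=(-2,2,N); sL=20/257, sR=4/41; mL=-10/257, mR=-104/10537; mL+mR=-2/41 → advance -1; mR−mL=306/10537 → turn +1·90°
n=5: pose=(-2,1,W); sL=40/377, sR=40/481; mL=-20/377, mR=160/13949; mL+mR=-20/481 → advance -1; mR−mL=900/13949 → turn +1·90°

0 20/257 4/41 -10/257 -104/10537 -2 2 N
1 40/377 40/481 -20/377 160/13949 -2 1 W
2 1/5 5/37 -1/10 6/185 -1 1 S
3 40/337 8/45 -20/337 -448/15165 -1 2 E
4 20/257 4/41 -10/257 -104/10537 -2 2 N
5 40/377 40/481 -20/377 160/13949 -2 1 W
final -1 1 S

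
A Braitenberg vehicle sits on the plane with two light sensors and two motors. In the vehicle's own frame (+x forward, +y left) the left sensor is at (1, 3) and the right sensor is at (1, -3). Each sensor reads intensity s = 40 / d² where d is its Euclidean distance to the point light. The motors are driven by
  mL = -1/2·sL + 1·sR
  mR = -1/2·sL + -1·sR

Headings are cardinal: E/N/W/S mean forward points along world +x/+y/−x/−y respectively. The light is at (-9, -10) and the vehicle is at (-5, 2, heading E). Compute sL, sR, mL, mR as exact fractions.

4/25 20/53 394/1325 -606/1325

left sensor world pos  = (-4, 5); dL² = 250
right sensor world pos = (-4, -1); dR² = 106
sL = 40/250 = 4/25
sR = 40/106 = 20/53
mL = -1/2·sL + 1·sR = 394/1325
mR = -1/2·sL + -1·sR = -606/1325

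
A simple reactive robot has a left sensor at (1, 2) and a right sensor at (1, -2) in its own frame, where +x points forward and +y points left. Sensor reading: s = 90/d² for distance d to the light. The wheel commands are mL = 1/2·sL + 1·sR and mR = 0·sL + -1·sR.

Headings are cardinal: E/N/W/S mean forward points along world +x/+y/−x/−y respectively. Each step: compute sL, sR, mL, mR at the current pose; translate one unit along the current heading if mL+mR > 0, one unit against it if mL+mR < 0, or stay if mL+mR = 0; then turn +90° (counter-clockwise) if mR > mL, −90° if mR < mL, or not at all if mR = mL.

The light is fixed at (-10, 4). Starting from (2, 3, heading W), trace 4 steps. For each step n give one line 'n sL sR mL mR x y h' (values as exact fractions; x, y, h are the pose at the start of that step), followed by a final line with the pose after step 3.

0 9/13 45/61 1719/1586 -45/61 2 3 W
1 10/9 90/169 1655/1521 -90/169 1 3 N
2 45/74 45/74 135/148 -45/74 1 4 E
3 90/197 90/101 22275/19897 -90/101 2 4 S
final 2 3 W

n=0: pose=(2,3,W); sL=9/13, sR=45/61; mL=1719/1586, mR=-45/61; mL+mR=9/26 → advance +1; mR−mL=-2889/1586 → turn -1·90°
n=1: pose=(1,3,N); sL=10/9, sR=90/169; mL=1655/1521, mR=-90/169; mL+mR=5/9 → advance +1; mR−mL=-2465/1521 → turn -1·90°
n=2: pose=(1,4,E); sL=45/74, sR=45/74; mL=135/148, mR=-45/74; mL+mR=45/148 → advance +1; mR−mL=-225/148 → turn -1·90°
n=3: pose=(2,4,S); sL=90/197, sR=90/101; mL=22275/19897, mR=-90/101; mL+mR=45/197 → advance +1; mR−mL=-40005/19897 → turn -1·90°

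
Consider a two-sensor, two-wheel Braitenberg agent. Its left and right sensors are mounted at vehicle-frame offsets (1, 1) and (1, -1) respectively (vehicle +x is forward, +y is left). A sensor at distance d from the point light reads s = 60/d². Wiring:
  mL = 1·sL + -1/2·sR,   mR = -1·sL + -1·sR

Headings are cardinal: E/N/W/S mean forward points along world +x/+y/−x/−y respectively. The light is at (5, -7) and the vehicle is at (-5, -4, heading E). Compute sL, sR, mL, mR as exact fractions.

left sensor world pos  = (-4, -3); dL² = 97
right sensor world pos = (-4, -5); dR² = 85
sL = 60/97 = 60/97
sR = 60/85 = 12/17
mL = 1·sL + -1/2·sR = 438/1649
mR = -1·sL + -1·sR = -2184/1649

60/97 12/17 438/1649 -2184/1649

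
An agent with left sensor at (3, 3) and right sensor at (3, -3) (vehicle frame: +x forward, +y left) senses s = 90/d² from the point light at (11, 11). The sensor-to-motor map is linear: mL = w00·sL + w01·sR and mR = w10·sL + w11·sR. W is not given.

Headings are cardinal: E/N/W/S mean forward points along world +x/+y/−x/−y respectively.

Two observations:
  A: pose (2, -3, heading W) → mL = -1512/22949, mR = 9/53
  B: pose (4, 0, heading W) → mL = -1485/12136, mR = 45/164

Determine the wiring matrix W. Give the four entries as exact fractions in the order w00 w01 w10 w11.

1/2 -1/2 0 1/2

obs A: pose=(2,-3,W) → sL=90/433, sR=18/53, mL=-1512/22949, mR=9/53
obs B: pose=(4,0,W) → sL=45/148, sR=45/82, mL=-1485/12136, mR=45/164
sensor matrix S = [[90/433, 18/53], [45/148, 45/82]]; det S = 752085/69627266
solve [mL_A; mL_B] = S·[w00; w01] and [mR_A; mR_B] = S·[w10; w11]:
  w00 = 1/2, w01 = -1/2, w10 = 0, w11 = 1/2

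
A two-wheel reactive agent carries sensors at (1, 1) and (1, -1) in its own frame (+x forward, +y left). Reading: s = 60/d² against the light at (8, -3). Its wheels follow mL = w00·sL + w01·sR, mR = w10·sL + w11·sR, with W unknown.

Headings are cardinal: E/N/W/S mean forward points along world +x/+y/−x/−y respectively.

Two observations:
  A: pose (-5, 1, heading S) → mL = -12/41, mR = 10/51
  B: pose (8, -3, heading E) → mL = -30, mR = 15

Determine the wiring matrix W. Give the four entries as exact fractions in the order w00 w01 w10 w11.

0 -1 1/2 0

obs A: pose=(-5,1,S) → sL=20/51, sR=12/41, mL=-12/41, mR=10/51
obs B: pose=(8,-3,E) → sL=30, sR=30, mL=-30, mR=15
sensor matrix S = [[20/51, 12/41], [30, 30]]; det S = 2080/697
solve [mL_A; mL_B] = S·[w00; w01] and [mR_A; mR_B] = S·[w10; w11]:
  w00 = 0, w01 = -1, w10 = 1/2, w11 = 0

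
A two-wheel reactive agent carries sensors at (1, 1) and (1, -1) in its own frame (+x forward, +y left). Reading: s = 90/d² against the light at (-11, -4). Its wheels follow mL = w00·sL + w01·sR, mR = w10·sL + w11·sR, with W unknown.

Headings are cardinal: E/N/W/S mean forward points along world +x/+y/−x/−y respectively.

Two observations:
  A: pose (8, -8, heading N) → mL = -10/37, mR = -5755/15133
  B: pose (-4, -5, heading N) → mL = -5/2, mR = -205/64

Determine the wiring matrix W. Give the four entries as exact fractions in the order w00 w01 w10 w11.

-1 0 -1 -1/2

obs A: pose=(8,-8,N) → sL=10/37, sR=90/409, mL=-10/37, mR=-5755/15133
obs B: pose=(-4,-5,N) → sL=5/2, sR=45/32, mL=-5/2, mR=-205/64
sensor matrix S = [[10/37, 90/409], [5/2, 45/32]]; det S = -41175/242128
solve [mL_A; mL_B] = S·[w00; w01] and [mR_A; mR_B] = S·[w10; w11]:
  w00 = -1, w01 = 0, w10 = -1, w11 = -1/2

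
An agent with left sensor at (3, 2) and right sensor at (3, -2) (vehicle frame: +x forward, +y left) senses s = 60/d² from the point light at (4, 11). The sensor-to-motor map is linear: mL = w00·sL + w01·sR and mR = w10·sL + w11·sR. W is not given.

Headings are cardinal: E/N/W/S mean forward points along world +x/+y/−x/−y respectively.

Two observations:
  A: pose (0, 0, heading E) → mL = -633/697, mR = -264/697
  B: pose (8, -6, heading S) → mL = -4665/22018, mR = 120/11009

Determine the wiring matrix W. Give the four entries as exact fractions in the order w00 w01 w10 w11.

-1 -1/2 -1 1

obs A: pose=(0,0,E) → sL=30/41, sR=6/17, mL=-633/697, mR=-264/697
obs B: pose=(8,-6,S) → sL=15/109, sR=15/101, mL=-4665/22018, mR=120/11009
sensor matrix S = [[30/41, 6/17], [15/109, 15/101]]; det S = 461160/7673273
solve [mL_A; mL_B] = S·[w00; w01] and [mR_A; mR_B] = S·[w10; w11]:
  w00 = -1, w01 = -1/2, w10 = -1, w11 = 1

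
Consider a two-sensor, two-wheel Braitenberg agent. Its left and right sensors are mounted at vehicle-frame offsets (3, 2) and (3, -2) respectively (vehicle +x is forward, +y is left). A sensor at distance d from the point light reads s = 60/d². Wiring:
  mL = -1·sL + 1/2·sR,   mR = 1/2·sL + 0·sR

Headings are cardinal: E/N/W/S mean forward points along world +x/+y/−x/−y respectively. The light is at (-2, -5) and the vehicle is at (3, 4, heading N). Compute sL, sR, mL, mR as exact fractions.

20/51 60/193 -2330/9843 10/51

left sensor world pos  = (1, 7); dL² = 153
right sensor world pos = (5, 7); dR² = 193
sL = 60/153 = 20/51
sR = 60/193 = 60/193
mL = -1·sL + 1/2·sR = -2330/9843
mR = 1/2·sL + 0·sR = 10/51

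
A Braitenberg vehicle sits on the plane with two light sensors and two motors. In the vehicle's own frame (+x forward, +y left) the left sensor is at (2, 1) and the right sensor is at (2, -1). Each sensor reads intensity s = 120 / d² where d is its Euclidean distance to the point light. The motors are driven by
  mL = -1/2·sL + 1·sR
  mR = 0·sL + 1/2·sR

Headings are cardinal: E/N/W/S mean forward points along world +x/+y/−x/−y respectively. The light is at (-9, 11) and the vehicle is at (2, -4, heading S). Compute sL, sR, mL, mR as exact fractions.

120/433 120/389 28620/168437 60/389

left sensor world pos  = (3, -6); dL² = 433
right sensor world pos = (1, -6); dR² = 389
sL = 120/433 = 120/433
sR = 120/389 = 120/389
mL = -1/2·sL + 1·sR = 28620/168437
mR = 0·sL + 1/2·sR = 60/389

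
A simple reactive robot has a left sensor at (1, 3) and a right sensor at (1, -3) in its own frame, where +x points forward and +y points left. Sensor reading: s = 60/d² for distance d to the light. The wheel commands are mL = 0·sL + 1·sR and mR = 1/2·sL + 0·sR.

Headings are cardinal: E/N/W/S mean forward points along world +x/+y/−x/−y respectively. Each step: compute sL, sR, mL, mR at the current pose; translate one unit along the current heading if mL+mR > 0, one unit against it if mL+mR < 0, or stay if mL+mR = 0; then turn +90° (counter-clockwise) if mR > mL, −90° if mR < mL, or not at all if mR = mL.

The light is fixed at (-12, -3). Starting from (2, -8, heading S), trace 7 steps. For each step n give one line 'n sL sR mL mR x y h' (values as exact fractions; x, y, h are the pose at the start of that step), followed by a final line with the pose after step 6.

0 12/65 60/157 60/157 6/65 2 -8 S
1 6/25 30/89 30/89 3/25 2 -9 W
2 12/25 60/281 60/281 6/25 1 -9 N
3 15/52 15/37 15/37 15/104 1 -8 W
4 60/97 60/241 60/241 30/97 0 -8 N
5 6/17 30/61 30/61 3/17 0 -7 W
6 60/73 12/41 12/41 30/73 -1 -7 N
final -1 -6 W

n=0: pose=(2,-8,S); sL=12/65, sR=60/157; mL=60/157, mR=6/65; mL+mR=4842/10205 → advance +1; mR−mL=-2958/10205 → turn -1·90°
n=1: pose=(2,-9,W); sL=6/25, sR=30/89; mL=30/89, mR=3/25; mL+mR=1017/2225 → advance +1; mR−mL=-483/2225 → turn -1·90°
n=2: pose=(1,-9,N); sL=12/25, sR=60/281; mL=60/281, mR=6/25; mL+mR=3186/7025 → advance +1; mR−mL=186/7025 → turn +1·90°
n=3: pose=(1,-8,W); sL=15/52, sR=15/37; mL=15/37, mR=15/104; mL+mR=2115/3848 → advance +1; mR−mL=-1005/3848 → turn -1·90°
n=4: pose=(0,-8,N); sL=60/97, sR=60/241; mL=60/241, mR=30/97; mL+mR=13050/23377 → advance +1; mR−mL=1410/23377 → turn +1·90°
n=5: pose=(0,-7,W); sL=6/17, sR=30/61; mL=30/61, mR=3/17; mL+mR=693/1037 → advance +1; mR−mL=-327/1037 → turn -1·90°
n=6: pose=(-1,-7,N); sL=60/73, sR=12/41; mL=12/41, mR=30/73; mL+mR=2106/2993 → advance +1; mR−mL=354/2993 → turn +1·90°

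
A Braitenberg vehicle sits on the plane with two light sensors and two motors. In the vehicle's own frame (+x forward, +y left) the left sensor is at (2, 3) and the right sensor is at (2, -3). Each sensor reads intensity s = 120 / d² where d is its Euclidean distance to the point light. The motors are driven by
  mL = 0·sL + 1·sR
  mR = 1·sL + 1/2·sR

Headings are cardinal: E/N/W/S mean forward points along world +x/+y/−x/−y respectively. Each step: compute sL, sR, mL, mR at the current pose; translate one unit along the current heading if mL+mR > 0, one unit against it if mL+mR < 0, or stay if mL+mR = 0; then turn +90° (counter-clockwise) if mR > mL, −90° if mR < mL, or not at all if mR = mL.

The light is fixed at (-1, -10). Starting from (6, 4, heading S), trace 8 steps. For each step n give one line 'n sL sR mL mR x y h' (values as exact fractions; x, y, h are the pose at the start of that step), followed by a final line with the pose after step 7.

n=0: pose=(6,4,S); sL=30/61, sR=3/4; mL=3/4, mR=423/488; mL+mR=789/488 → advance +1; mR−mL=57/488 → turn +1·90°
n=1: pose=(6,3,E); sL=120/337, sR=120/181; mL=120/181, mR=41940/60997; mL+mR=82380/60997 → advance +1; mR−mL=1500/60997 → turn +1·90°
n=2: pose=(7,3,N); sL=12/25, sR=60/173; mL=60/173, mR=2826/4325; mL+mR=4326/4325 → advance +1; mR−mL=1326/4325 → turn +1·90°
n=3: pose=(7,4,W); sL=120/157, sR=24/65; mL=24/65, mR=9684/10205; mL+mR=13452/10205 → advance +1; mR−mL=5916/10205 → turn +1·90°
n=4: pose=(6,4,S); sL=30/61, sR=3/4; mL=3/4, mR=423/488; mL+mR=789/488 → advance +1; mR−mL=57/488 → turn +1·90°
n=5: pose=(6,3,E); sL=120/337, sR=120/181; mL=120/181, mR=41940/60997; mL+mR=82380/60997 → advance +1; mR−mL=1500/60997 → turn +1·90°
n=6: pose=(7,3,N); sL=12/25, sR=60/173; mL=60/173, mR=2826/4325; mL+mR=4326/4325 → advance +1; mR−mL=1326/4325 → turn +1·90°
n=7: pose=(7,4,W); sL=120/157, sR=24/65; mL=24/65, mR=9684/10205; mL+mR=13452/10205 → advance +1; mR−mL=5916/10205 → turn +1·90°

0 30/61 3/4 3/4 423/488 6 4 S
1 120/337 120/181 120/181 41940/60997 6 3 E
2 12/25 60/173 60/173 2826/4325 7 3 N
3 120/157 24/65 24/65 9684/10205 7 4 W
4 30/61 3/4 3/4 423/488 6 4 S
5 120/337 120/181 120/181 41940/60997 6 3 E
6 12/25 60/173 60/173 2826/4325 7 3 N
7 120/157 24/65 24/65 9684/10205 7 4 W
final 6 4 S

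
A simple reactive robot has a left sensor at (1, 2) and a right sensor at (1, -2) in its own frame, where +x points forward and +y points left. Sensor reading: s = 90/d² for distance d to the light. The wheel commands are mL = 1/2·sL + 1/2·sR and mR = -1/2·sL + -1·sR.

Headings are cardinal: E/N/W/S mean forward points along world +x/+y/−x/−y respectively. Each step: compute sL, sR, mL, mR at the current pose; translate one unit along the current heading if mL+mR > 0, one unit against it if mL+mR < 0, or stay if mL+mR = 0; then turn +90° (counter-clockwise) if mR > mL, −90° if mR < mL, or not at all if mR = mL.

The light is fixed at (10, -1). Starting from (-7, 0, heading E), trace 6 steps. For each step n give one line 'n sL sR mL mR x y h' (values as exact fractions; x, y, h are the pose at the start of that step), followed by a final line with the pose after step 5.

n=0: pose=(-7,0,E); sL=18/53, sR=90/257; mL=4698/13621, mR=-7083/13621; mL+mR=-45/257 → advance -1; mR−mL=-11781/13621 → turn -1·90°
n=1: pose=(-8,0,S); sL=45/128, sR=9/40; mL=369/1280, mR=-513/1280; mL+mR=-9/80 → advance -1; mR−mL=-441/640 → turn -1·90°
n=2: pose=(-8,1,W); sL=90/361, sR=90/377; mL=33210/136097, mR=-49455/136097; mL+mR=-45/377 → advance -1; mR−mL=-82665/136097 → turn -1·90°
n=3: pose=(-7,1,N); sL=9/37, sR=5/13; mL=151/481, mR=-487/962; mL+mR=-5/26 → advance -1; mR−mL=-789/962 → turn -1·90°
n=4: pose=(-7,0,E); sL=18/53, sR=90/257; mL=4698/13621, mR=-7083/13621; mL+mR=-45/257 → advance -1; mR−mL=-11781/13621 → turn -1·90°
n=5: pose=(-8,0,S); sL=45/128, sR=9/40; mL=369/1280, mR=-513/1280; mL+mR=-9/80 → advance -1; mR−mL=-441/640 → turn -1·90°

0 18/53 90/257 4698/13621 -7083/13621 -7 0 E
1 45/128 9/40 369/1280 -513/1280 -8 0 S
2 90/361 90/377 33210/136097 -49455/136097 -8 1 W
3 9/37 5/13 151/481 -487/962 -7 1 N
4 18/53 90/257 4698/13621 -7083/13621 -7 0 E
5 45/128 9/40 369/1280 -513/1280 -8 0 S
final -8 1 W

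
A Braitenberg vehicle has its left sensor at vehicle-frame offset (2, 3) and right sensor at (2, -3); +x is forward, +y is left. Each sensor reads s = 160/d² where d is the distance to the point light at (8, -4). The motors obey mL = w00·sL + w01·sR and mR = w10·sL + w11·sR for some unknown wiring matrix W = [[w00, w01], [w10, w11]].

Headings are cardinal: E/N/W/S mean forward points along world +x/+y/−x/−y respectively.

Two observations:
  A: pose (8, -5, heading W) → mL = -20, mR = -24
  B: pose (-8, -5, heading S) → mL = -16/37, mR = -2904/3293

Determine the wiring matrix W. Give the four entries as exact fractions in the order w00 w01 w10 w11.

0 -1 -1/2 -1

obs A: pose=(8,-5,W) → sL=8, sR=20, mL=-20, mR=-24
obs B: pose=(-8,-5,S) → sL=80/89, sR=16/37, mL=-16/37, mR=-2904/3293
sensor matrix S = [[8, 20], [80/89, 16/37]]; det S = -47808/3293
solve [mL_A; mL_B] = S·[w00; w01] and [mR_A; mR_B] = S·[w10; w11]:
  w00 = 0, w01 = -1, w10 = -1/2, w11 = -1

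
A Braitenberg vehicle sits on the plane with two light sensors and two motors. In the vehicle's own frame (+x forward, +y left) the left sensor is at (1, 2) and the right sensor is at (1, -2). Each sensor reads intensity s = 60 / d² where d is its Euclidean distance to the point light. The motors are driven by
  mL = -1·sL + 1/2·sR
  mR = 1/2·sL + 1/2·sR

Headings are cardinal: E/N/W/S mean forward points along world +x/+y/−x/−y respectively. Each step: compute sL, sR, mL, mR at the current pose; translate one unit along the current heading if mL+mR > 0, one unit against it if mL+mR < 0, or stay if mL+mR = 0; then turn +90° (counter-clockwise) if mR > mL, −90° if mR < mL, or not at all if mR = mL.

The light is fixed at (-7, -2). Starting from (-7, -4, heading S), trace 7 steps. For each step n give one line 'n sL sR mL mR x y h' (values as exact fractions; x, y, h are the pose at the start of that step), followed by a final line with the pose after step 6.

n=0: pose=(-7,-4,S); sL=60/13, sR=60/13; mL=-30/13, mR=60/13; mL+mR=30/13 → advance +1; mR−mL=90/13 → turn +1·90°
n=1: pose=(-7,-5,E); sL=30, sR=30/13; mL=-375/13, mR=210/13; mL+mR=-165/13 → advance -1; mR−mL=45 → turn +1·90°
n=2: pose=(-8,-5,N); sL=60/13, sR=12; mL=18/13, mR=108/13; mL+mR=126/13 → advance +1; mR−mL=90/13 → turn +1·90°
n=3: pose=(-8,-4,W); sL=3, sR=15; mL=9/2, mR=9; mL+mR=27/2 → advance +1; mR−mL=9/2 → turn +1·90°
n=4: pose=(-9,-4,S); sL=20/3, sR=12/5; mL=-82/15, mR=68/15; mL+mR=-14/15 → advance -1; mR−mL=10 → turn +1·90°
n=5: pose=(-9,-3,E); sL=30, sR=6; mL=-27, mR=18; mL+mR=-9 → advance -1; mR−mL=45 → turn +1·90°
n=6: pose=(-10,-3,N); sL=12/5, sR=60; mL=138/5, mR=156/5; mL+mR=294/5 → advance +1; mR−mL=18/5 → turn +1·90°

0 60/13 60/13 -30/13 60/13 -7 -4 S
1 30 30/13 -375/13 210/13 -7 -5 E
2 60/13 12 18/13 108/13 -8 -5 N
3 3 15 9/2 9 -8 -4 W
4 20/3 12/5 -82/15 68/15 -9 -4 S
5 30 6 -27 18 -9 -3 E
6 12/5 60 138/5 156/5 -10 -3 N
final -10 -2 W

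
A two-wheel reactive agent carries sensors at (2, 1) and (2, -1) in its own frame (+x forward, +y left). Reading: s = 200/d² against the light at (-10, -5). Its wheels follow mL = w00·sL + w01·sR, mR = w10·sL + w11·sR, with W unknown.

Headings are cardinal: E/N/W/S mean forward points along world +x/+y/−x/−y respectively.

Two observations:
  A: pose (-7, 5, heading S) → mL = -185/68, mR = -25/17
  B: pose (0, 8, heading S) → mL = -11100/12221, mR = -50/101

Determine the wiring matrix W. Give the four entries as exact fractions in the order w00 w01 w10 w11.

-1/2 -1/2 0 -1/2

obs A: pose=(-7,5,S) → sL=5/2, sR=50/17, mL=-185/68, mR=-25/17
obs B: pose=(0,8,S) → sL=100/121, sR=100/101, mL=-11100/12221, mR=-50/101
sensor matrix S = [[5/2, 50/17], [100/121, 100/101]]; det S = 9250/207757
solve [mL_A; mL_B] = S·[w00; w01] and [mR_A; mR_B] = S·[w10; w11]:
  w00 = -1/2, w01 = -1/2, w10 = 0, w11 = -1/2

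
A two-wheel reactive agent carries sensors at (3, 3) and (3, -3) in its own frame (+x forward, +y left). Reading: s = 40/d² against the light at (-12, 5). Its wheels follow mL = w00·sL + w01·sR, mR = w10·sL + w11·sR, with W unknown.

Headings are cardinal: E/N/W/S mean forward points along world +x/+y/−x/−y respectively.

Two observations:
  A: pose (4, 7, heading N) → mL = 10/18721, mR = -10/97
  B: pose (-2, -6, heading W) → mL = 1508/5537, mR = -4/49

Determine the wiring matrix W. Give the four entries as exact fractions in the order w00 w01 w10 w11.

obs A: pose=(4,7,N) → sL=20/97, sR=20/193, mL=10/18721, mR=-10/97
obs B: pose=(-2,-6,W) → sL=8/49, sR=40/113, mL=1508/5537, mR=-4/49
sensor matrix S = [[20/97, 20/193], [8/49, 40/113]]; det S = 5811840/103658177
solve [mL_A; mL_B] = S·[w00; w01] and [mR_A; mR_B] = S·[w10; w11]:
  w00 = -1/2, w01 = 1, w10 = -1/2, w11 = 0

-1/2 1 -1/2 0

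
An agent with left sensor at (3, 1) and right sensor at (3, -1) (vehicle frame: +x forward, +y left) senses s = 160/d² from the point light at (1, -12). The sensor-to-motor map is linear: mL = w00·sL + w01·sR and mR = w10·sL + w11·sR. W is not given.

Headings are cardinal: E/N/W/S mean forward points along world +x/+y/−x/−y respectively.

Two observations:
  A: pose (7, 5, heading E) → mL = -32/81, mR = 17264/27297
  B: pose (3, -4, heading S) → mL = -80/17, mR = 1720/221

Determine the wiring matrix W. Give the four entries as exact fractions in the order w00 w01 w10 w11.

obs A: pose=(7,5,E) → sL=32/81, sR=160/337, mL=-32/81, mR=17264/27297
obs B: pose=(3,-4,S) → sL=80/17, sR=80/13, mL=-80/17, mR=1720/221
sensor matrix S = [[32/81, 160/337], [80/17, 80/13]]; det S = 1187840/6032637
solve [mL_A; mL_B] = S·[w00; w01] and [mR_A; mR_B] = S·[w10; w11]:
  w00 = -1, w01 = 0, w10 = 1, w11 = 1/2

-1 0 1 1/2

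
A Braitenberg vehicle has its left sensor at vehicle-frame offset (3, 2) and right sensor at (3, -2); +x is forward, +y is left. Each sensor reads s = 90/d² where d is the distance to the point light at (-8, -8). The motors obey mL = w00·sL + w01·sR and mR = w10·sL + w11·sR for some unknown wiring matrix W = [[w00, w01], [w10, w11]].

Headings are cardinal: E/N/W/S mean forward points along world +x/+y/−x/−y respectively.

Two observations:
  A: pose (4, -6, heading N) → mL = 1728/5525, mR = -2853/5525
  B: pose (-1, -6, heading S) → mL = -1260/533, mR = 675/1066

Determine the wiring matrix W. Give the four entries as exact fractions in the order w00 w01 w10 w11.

1 -1 -1 1/2

obs A: pose=(4,-6,N) → sL=18/25, sR=90/221, mL=1728/5525, mR=-2853/5525
obs B: pose=(-1,-6,S) → sL=45/41, sR=45/13, mL=-1260/533, mR=675/1066
sensor matrix S = [[18/25, 90/221], [45/41, 45/13]]; det S = 7128/3485
solve [mL_A; mL_B] = S·[w00; w01] and [mR_A; mR_B] = S·[w10; w11]:
  w00 = 1, w01 = -1, w10 = -1, w11 = 1/2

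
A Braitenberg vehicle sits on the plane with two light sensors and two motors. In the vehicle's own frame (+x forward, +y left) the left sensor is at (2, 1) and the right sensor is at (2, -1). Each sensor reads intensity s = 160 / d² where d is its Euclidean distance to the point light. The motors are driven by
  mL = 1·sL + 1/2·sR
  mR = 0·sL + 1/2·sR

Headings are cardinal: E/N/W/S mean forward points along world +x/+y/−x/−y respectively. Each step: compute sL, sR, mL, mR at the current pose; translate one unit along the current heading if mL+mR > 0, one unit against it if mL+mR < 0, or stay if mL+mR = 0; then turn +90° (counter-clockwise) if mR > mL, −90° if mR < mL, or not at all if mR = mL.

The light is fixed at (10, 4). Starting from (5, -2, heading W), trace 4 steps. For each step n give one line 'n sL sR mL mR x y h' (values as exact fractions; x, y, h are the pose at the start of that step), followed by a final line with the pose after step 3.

n=0: pose=(5,-2,W); sL=80/49, sR=80/37; mL=4920/1813, mR=40/37; mL+mR=6880/1813 → advance +1; mR−mL=-80/49 → turn -1·90°
n=1: pose=(4,-2,N); sL=32/13, sR=160/41; mL=2352/533, mR=80/41; mL+mR=3392/533 → advance +1; mR−mL=-32/13 → turn -1·90°
n=2: pose=(4,-1,E); sL=5, sR=40/13; mL=85/13, mR=20/13; mL+mR=105/13 → advance +1; mR−mL=-5 → turn -1·90°
n=3: pose=(5,-1,S); sL=32/13, sR=32/17; mL=752/221, mR=16/17; mL+mR=960/221 → advance +1; mR−mL=-32/13 → turn -1·90°

0 80/49 80/37 4920/1813 40/37 5 -2 W
1 32/13 160/41 2352/533 80/41 4 -2 N
2 5 40/13 85/13 20/13 4 -1 E
3 32/13 32/17 752/221 16/17 5 -1 S
final 5 -2 W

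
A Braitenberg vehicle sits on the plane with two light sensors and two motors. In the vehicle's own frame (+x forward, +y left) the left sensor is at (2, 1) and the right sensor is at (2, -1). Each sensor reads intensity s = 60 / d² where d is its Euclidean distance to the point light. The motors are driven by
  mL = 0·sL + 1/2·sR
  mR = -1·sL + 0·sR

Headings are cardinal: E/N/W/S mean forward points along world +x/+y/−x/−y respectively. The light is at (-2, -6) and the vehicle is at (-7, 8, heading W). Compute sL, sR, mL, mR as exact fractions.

left sensor world pos  = (-9, 7); dL² = 218
right sensor world pos = (-9, 9); dR² = 274
sL = 60/218 = 30/109
sR = 60/274 = 30/137
mL = 0·sL + 1/2·sR = 15/137
mR = -1·sL + 0·sR = -30/109

30/109 30/137 15/137 -30/109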